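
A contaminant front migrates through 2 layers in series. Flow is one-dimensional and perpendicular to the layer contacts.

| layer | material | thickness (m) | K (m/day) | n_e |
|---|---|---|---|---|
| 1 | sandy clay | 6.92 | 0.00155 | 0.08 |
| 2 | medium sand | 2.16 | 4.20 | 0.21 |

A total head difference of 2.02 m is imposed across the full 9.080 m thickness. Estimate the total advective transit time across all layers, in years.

With flow normal to the layers, continuity requires the same specific discharge q through every layer.
Σ(b_i/K_i) = 6.92/0.00155 + 2.16/4.20 = 4465 d.
q = Δh / Σ(b_i/K_i) = 2.02 / 4465 = 0.0004524 m/day.
In each layer the seepage velocity is v_i = q/n_i, so the layer transit time is t_i = b_i·n_i / q:
  layer 1 (sandy clay): t_1 = 6.92 × 0.08 / 0.0004524 = 1224 d
  layer 2 (medium sand): t_2 = 2.16 × 0.21 / 0.0004524 = 1003 d
Total t = Σ t_i = 2226 days = 6.095 years.

6.10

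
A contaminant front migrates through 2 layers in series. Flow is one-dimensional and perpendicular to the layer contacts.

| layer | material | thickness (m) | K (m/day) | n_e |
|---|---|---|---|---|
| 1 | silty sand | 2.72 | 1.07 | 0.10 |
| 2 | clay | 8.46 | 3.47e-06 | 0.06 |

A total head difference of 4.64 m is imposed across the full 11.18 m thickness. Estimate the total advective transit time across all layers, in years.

With flow normal to the layers, continuity requires the same specific discharge q through every layer.
Σ(b_i/K_i) = 2.72/1.07 + 8.46/3.47e-06 = 2.438e+06 d.
q = Δh / Σ(b_i/K_i) = 4.64 / 2.438e+06 = 1.903e-06 m/day.
In each layer the seepage velocity is v_i = q/n_i, so the layer transit time is t_i = b_i·n_i / q:
  layer 1 (silty sand): t_1 = 2.72 × 0.10 / 1.903e-06 = 1.429e+05 d
  layer 2 (clay): t_2 = 8.46 × 0.06 / 1.903e-06 = 2.667e+05 d
Total t = Σ t_i = 4.096e+05 days = 1122 years.

1120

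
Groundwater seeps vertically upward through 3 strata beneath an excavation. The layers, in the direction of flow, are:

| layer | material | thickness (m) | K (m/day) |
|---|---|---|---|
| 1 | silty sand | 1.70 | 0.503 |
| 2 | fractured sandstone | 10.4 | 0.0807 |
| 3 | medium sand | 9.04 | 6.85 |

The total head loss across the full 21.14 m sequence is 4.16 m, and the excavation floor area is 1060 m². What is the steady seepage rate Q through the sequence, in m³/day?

Flow is perpendicular to layering, so the layers act in series and the equivalent K is the thickness-weighted harmonic mean.
Total thickness L = 1.70 + 10.4 + 9.04 = 21.14 m.
Σ(b_i/K_i) = 1.70/0.503 + 10.4/0.0807 + 9.04/6.85 = 133.6 d.
K_eq = L / Σ(b_i/K_i) = 21.14 / 133.6 = 0.1583 m/day.
Q = K_eq · A · (Δh/L) = 0.1583 × 1060 × (4.16/21.14) = 33.01 m³/day.

33.0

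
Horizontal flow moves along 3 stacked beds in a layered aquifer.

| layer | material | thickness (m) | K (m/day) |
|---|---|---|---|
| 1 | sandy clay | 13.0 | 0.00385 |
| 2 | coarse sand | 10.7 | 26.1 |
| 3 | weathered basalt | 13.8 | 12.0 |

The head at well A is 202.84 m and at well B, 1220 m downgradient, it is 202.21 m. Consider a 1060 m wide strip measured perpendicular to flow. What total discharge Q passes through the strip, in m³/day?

244

Flow is parallel to layering, so each bed carries its own Darcy discharge and the transmissivities add.
Σ(K_i·b_i) = 0.00385×13.0 + 26.1×10.7 + 12.0×13.8 = 444.9 m²/day.
Hydraulic gradient i = (202.84 − 202.21) / 1220 = 0.63 / 1220 = 0.0005164.
Q = Σ(K_i·b_i) · W · i = 444.9 × 1060 × 0.0005164 = 243.5 m³/day.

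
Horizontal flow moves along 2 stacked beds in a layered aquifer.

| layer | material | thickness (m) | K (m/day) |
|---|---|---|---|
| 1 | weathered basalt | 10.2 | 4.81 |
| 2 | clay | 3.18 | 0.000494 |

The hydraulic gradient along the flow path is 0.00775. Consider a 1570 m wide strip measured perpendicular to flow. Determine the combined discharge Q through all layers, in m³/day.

597

Flow is parallel to layering, so each bed carries its own Darcy discharge and the transmissivities add.
Σ(K_i·b_i) = 4.81×10.2 + 0.000494×3.18 = 49.06 m²/day.
Hydraulic gradient i = 0.00775.
Q = Σ(K_i·b_i) · W · i = 49.06 × 1570 × 0.007750 = 597.0 m³/day.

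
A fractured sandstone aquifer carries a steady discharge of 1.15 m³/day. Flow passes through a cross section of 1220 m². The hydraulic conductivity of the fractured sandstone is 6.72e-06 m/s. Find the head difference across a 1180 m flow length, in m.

1.92

Convert K: 6.72e-06 m/s × 86400 = 0.5806 m/day.
From Q = K·A·i, i = Q / (K·A) = 1.15 / (0.5806 × 1220) = 0.001624.
Head loss Δh = i · L = 0.001624 × 1180 = 1.916 m.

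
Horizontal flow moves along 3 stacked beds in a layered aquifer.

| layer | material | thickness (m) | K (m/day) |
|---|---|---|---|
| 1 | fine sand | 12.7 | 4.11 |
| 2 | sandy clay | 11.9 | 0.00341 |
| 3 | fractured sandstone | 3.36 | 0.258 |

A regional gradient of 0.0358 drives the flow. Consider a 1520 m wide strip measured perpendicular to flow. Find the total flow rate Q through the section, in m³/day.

2890

Flow is parallel to layering, so each bed carries its own Darcy discharge and the transmissivities add.
Σ(K_i·b_i) = 4.11×12.7 + 0.00341×11.9 + 0.258×3.36 = 53.10 m²/day.
Hydraulic gradient i = 0.0358.
Q = Σ(K_i·b_i) · W · i = 53.10 × 1520 × 0.03580 = 2890 m³/day.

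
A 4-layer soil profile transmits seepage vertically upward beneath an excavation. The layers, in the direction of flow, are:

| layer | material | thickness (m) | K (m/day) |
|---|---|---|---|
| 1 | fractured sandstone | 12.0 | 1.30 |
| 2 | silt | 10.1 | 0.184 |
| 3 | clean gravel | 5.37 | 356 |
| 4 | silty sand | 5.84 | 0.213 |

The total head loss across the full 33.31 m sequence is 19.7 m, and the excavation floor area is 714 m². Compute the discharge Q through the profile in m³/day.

Flow is perpendicular to layering, so the layers act in series and the equivalent K is the thickness-weighted harmonic mean.
Total thickness L = 12.0 + 10.1 + 5.37 + 5.84 = 33.31 m.
Σ(b_i/K_i) = 12.0/1.30 + 10.1/0.184 + 5.37/356 + 5.84/0.213 = 91.55 d.
K_eq = L / Σ(b_i/K_i) = 33.31 / 91.55 = 0.3638 m/day.
Q = K_eq · A · (Δh/L) = 0.3638 × 714 × (19.7/33.31) = 153.6 m³/day.

154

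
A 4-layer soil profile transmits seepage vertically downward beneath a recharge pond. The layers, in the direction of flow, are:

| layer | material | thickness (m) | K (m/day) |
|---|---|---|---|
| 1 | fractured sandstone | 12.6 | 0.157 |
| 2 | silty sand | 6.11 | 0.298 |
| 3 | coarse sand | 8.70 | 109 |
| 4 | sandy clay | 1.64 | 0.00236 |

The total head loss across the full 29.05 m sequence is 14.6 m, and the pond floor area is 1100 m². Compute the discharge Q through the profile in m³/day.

Flow is perpendicular to layering, so the layers act in series and the equivalent K is the thickness-weighted harmonic mean.
Total thickness L = 12.6 + 6.11 + 8.70 + 1.64 = 29.05 m.
Σ(b_i/K_i) = 12.6/0.157 + 6.11/0.298 + 8.70/109 + 1.64/0.00236 = 795.8 d.
K_eq = L / Σ(b_i/K_i) = 29.05 / 795.8 = 0.03651 m/day.
Q = K_eq · A · (Δh/L) = 0.03651 × 1100 × (14.6/29.05) = 20.18 m³/day.

20.2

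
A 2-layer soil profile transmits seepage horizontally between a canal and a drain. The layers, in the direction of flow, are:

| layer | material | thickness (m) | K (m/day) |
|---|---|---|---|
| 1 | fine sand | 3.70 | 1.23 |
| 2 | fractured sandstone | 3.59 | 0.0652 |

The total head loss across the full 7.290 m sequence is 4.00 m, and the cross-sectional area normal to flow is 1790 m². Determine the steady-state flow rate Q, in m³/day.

Flow is perpendicular to layering, so the layers act in series and the equivalent K is the thickness-weighted harmonic mean.
Total thickness L = 3.70 + 3.59 = 7.290 m.
Σ(b_i/K_i) = 3.70/1.23 + 3.59/0.0652 = 58.07 d.
K_eq = L / Σ(b_i/K_i) = 7.290 / 58.07 = 0.1255 m/day.
Q = K_eq · A · (Δh/L) = 0.1255 × 1790 × (4.00/7.290) = 123.3 m³/day.

123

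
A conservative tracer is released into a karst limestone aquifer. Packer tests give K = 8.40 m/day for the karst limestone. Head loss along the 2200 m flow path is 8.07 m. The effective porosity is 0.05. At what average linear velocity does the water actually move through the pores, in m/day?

0.616

Hydraulic gradient i = Δh / L = 8.07 / 2200 = 0.003668.
Darcy flux q = K · i = 8.400 × 0.003668 = 0.03081 m/day.
Seepage velocity v = q / n_e = 0.03081 / 0.05 = 0.6163 m/day.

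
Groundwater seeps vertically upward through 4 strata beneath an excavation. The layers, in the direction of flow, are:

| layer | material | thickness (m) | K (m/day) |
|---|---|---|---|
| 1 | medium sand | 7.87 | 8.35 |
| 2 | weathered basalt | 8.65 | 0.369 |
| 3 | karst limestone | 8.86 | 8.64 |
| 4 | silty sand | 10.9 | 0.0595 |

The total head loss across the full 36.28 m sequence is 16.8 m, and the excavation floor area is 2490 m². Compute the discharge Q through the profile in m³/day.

201

Flow is perpendicular to layering, so the layers act in series and the equivalent K is the thickness-weighted harmonic mean.
Total thickness L = 7.87 + 8.65 + 8.86 + 10.9 = 36.28 m.
Σ(b_i/K_i) = 7.87/8.35 + 8.65/0.369 + 8.86/8.64 + 10.9/0.0595 = 208.6 d.
K_eq = L / Σ(b_i/K_i) = 36.28 / 208.6 = 0.1739 m/day.
Q = K_eq · A · (Δh/L) = 0.1739 × 2490 × (16.8/36.28) = 200.5 m³/day.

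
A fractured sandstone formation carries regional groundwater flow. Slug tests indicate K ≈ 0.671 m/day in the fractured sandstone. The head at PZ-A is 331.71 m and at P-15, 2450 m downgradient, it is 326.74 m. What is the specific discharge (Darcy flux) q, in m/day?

0.00136

Hydraulic gradient i = (331.71 − 326.74) / 2450 = 4.97 / 2450 = 0.002029.
Specific discharge q = K · i = 0.6710 × 0.002029 = 0.001361 m/day.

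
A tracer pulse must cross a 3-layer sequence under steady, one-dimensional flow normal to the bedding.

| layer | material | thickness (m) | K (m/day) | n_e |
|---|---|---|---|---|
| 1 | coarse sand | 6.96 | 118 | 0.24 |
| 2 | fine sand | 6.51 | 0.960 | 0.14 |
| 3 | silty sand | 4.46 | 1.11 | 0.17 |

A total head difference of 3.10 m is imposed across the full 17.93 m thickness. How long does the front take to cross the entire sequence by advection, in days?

11.7

With flow normal to the layers, continuity requires the same specific discharge q through every layer.
Σ(b_i/K_i) = 6.96/118 + 6.51/0.960 + 4.46/1.11 = 10.86 d.
q = Δh / Σ(b_i/K_i) = 3.10 / 10.86 = 0.2855 m/day.
In each layer the seepage velocity is v_i = q/n_i, so the layer transit time is t_i = b_i·n_i / q:
  layer 1 (coarse sand): t_1 = 6.96 × 0.24 / 0.2855 = 5.851 d
  layer 2 (fine sand): t_2 = 6.51 × 0.14 / 0.2855 = 3.192 d
  layer 3 (silty sand): t_3 = 4.46 × 0.17 / 0.2855 = 2.656 d
Total t = Σ t_i = 11.70 days.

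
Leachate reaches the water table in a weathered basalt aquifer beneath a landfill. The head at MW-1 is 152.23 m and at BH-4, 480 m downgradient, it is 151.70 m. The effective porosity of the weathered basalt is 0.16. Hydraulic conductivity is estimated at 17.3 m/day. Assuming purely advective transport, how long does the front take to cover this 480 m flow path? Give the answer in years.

11.0

Hydraulic gradient i = (152.23 − 151.70) / 480 = 0.53 / 480 = 0.001104.
Darcy flux q = K · i = 17.30 × 0.001104 = 0.01910 m/day.
Seepage velocity v = q / n_e = 0.01910 / 0.16 = 0.1194 m/day.
Travel time t = L / v = 480 / 0.1194 = 4021 days = 11.01 years.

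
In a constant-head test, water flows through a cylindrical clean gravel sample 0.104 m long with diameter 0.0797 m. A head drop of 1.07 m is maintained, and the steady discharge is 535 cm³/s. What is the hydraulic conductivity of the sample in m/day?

901

Cross-sectional area A = π·(d/2)² = π × (0.0797/2)² = 0.004989 m².
Convert discharge: 535 cm³/s = 0.0005350 m³/s.
Darcy's law rearranged: K = Q·L / (A·Δh) = 0.0005350 × 0.104 / (0.004989 × 1.07) = 0.01042 m/s = 900.6 m/day.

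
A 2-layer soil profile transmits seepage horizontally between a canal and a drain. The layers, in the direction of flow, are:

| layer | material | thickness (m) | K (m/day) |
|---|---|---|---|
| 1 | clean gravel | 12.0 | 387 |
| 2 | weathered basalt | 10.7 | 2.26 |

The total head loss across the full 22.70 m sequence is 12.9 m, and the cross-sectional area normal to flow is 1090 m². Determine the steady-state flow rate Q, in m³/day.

Flow is perpendicular to layering, so the layers act in series and the equivalent K is the thickness-weighted harmonic mean.
Total thickness L = 12.0 + 10.7 = 22.70 m.
Σ(b_i/K_i) = 12.0/387 + 10.7/2.26 = 4.766 d.
K_eq = L / Σ(b_i/K_i) = 22.70 / 4.766 = 4.763 m/day.
Q = K_eq · A · (Δh/L) = 4.763 × 1090 × (12.9/22.70) = 2951 m³/day.

2950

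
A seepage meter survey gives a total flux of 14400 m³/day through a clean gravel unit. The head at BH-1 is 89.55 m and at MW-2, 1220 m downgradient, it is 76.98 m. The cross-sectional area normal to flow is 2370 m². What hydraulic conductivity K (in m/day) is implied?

590

Hydraulic gradient i = (89.55 − 76.98) / 1220 = 12.57 / 1220 = 0.01030.
From Q = K·A·i, K = Q / (A·i) = 14400 / (2370 × 0.01030) = 589.7 m/day.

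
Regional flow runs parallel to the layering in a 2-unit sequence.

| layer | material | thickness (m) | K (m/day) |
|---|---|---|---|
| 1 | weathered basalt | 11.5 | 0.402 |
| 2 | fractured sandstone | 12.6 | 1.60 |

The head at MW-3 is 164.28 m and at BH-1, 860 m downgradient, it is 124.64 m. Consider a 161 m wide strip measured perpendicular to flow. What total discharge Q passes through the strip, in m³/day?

184

Flow is parallel to layering, so each bed carries its own Darcy discharge and the transmissivities add.
Σ(K_i·b_i) = 0.402×11.5 + 1.60×12.6 = 24.78 m²/day.
Hydraulic gradient i = (164.28 − 124.64) / 860 = 39.64 / 860 = 0.04609.
Q = Σ(K_i·b_i) · W · i = 24.78 × 161 × 0.04609 = 183.9 m³/day.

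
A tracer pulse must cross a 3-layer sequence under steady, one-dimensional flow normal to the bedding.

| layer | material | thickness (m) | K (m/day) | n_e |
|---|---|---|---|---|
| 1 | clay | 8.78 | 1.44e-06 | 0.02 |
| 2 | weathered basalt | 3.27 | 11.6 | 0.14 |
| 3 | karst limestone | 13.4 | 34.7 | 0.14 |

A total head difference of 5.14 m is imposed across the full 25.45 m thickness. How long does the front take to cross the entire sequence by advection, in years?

8150

With flow normal to the layers, continuity requires the same specific discharge q through every layer.
Σ(b_i/K_i) = 8.78/1.44e-06 + 3.27/11.6 + 13.4/34.7 = 6.097e+06 d.
q = Δh / Σ(b_i/K_i) = 5.14 / 6.097e+06 = 8.430e-07 m/day.
In each layer the seepage velocity is v_i = q/n_i, so the layer transit time is t_i = b_i·n_i / q:
  layer 1 (clay): t_1 = 8.78 × 0.02 / 8.430e-07 = 2.083e+05 d
  layer 2 (weathered basalt): t_2 = 3.27 × 0.14 / 8.430e-07 = 5.431e+05 d
  layer 3 (karst limestone): t_3 = 13.4 × 0.14 / 8.430e-07 = 2.225e+06 d
Total t = Σ t_i = 2.977e+06 days = 8150 years.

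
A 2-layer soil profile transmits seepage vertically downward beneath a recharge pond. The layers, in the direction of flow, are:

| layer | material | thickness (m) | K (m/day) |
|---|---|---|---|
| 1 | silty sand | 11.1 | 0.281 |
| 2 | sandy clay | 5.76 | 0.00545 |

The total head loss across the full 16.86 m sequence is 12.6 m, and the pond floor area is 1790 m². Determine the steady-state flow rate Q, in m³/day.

20.6

Flow is perpendicular to layering, so the layers act in series and the equivalent K is the thickness-weighted harmonic mean.
Total thickness L = 11.1 + 5.76 = 16.86 m.
Σ(b_i/K_i) = 11.1/0.281 + 5.76/0.00545 = 1096 d.
K_eq = L / Σ(b_i/K_i) = 16.86 / 1096 = 0.01538 m/day.
Q = K_eq · A · (Δh/L) = 0.01538 × 1790 × (12.6/16.86) = 20.57 m³/day.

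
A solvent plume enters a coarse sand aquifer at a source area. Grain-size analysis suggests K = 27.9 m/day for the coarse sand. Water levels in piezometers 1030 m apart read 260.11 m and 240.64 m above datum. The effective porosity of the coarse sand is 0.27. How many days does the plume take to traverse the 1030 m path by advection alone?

Hydraulic gradient i = (260.11 − 240.64) / 1030 = 19.47 / 1030 = 0.01890.
Darcy flux q = K · i = 27.90 × 0.01890 = 0.5274 m/day.
Seepage velocity v = q / n_e = 0.5274 / 0.27 = 1.953 m/day.
Travel time t = L / v = 1030 / 1.953 = 527.3 days.

527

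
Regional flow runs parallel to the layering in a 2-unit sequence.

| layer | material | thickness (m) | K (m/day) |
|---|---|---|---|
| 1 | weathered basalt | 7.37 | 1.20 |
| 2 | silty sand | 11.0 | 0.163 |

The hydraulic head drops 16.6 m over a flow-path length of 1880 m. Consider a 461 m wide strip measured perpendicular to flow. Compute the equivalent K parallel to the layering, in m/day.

0.579

Flow is parallel to layering, so each bed carries its own Darcy discharge and the transmissivities add.
Σ(K_i·b_i) = 1.20×7.37 + 0.163×11.0 = 10.64 m²/day.
Total thickness b = 18.37 m, so K_eq = Σ(K_i·b_i)/b = 0.5790 m/day.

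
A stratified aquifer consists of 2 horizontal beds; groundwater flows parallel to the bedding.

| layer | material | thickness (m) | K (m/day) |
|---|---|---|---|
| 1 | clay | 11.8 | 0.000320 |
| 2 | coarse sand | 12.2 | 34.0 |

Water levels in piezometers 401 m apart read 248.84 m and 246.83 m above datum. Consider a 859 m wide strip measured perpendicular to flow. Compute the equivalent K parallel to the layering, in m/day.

Flow is parallel to layering, so each bed carries its own Darcy discharge and the transmissivities add.
Σ(K_i·b_i) = 0.000320×11.8 + 34.0×12.2 = 414.8 m²/day.
Total thickness b = 24.00 m, so K_eq = Σ(K_i·b_i)/b = 17.28 m/day.

17.3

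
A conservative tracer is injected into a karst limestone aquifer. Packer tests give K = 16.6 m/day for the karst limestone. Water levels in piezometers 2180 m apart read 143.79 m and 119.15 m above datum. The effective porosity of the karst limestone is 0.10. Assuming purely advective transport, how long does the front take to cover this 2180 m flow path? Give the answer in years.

Hydraulic gradient i = (143.79 − 119.15) / 2180 = 24.64 / 2180 = 0.01130.
Darcy flux q = K · i = 16.60 × 0.01130 = 0.1876 m/day.
Seepage velocity v = q / n_e = 0.1876 / 0.10 = 1.876 m/day.
Travel time t = L / v = 2180 / 1.876 = 1162 days = 3.181 years.

3.18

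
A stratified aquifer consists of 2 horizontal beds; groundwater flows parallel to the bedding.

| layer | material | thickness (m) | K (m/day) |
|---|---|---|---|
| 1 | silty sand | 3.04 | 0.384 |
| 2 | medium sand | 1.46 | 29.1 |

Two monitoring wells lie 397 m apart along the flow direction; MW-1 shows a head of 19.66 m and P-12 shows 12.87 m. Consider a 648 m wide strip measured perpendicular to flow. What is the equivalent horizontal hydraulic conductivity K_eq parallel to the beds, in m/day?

Flow is parallel to layering, so each bed carries its own Darcy discharge and the transmissivities add.
Σ(K_i·b_i) = 0.384×3.04 + 29.1×1.46 = 43.65 m²/day.
Total thickness b = 4.500 m, so K_eq = Σ(K_i·b_i)/b = 9.701 m/day.

9.70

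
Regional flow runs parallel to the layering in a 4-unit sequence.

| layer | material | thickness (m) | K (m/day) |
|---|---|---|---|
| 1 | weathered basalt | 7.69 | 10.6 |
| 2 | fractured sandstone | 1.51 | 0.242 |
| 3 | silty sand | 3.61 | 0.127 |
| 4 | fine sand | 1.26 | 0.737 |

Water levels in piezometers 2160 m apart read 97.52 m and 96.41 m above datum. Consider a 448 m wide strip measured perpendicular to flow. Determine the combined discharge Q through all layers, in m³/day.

19.2

Flow is parallel to layering, so each bed carries its own Darcy discharge and the transmissivities add.
Σ(K_i·b_i) = 10.6×7.69 + 0.242×1.51 + 0.127×3.61 + 0.737×1.26 = 83.27 m²/day.
Hydraulic gradient i = (97.52 − 96.41) / 2160 = 1.11 / 2160 = 0.0005139.
Q = Σ(K_i·b_i) · W · i = 83.27 × 448 × 0.0005139 = 19.17 m³/day.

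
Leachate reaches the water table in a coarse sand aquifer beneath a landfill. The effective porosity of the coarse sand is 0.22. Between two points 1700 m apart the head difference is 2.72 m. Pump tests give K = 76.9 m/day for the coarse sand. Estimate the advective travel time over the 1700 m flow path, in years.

Hydraulic gradient i = Δh / L = 2.72 / 1700 = 0.001600.
Darcy flux q = K · i = 76.90 × 0.001600 = 0.1230 m/day.
Seepage velocity v = q / n_e = 0.1230 / 0.22 = 0.5593 m/day.
Travel time t = L / v = 1700 / 0.5593 = 3040 days = 8.322 years.

8.32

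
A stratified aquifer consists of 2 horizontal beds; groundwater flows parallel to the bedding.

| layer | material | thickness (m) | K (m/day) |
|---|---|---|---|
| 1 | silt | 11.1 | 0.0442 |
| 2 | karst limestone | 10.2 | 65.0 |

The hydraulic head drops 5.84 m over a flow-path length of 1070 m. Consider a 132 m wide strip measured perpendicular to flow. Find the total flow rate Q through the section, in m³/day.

Flow is parallel to layering, so each bed carries its own Darcy discharge and the transmissivities add.
Σ(K_i·b_i) = 0.0442×11.1 + 65.0×10.2 = 663.5 m²/day.
Hydraulic gradient i = Δh / L = 5.84 / 1070 = 0.005458.
Q = Σ(K_i·b_i) · W · i = 663.5 × 132 × 0.005458 = 478.0 m³/day.

478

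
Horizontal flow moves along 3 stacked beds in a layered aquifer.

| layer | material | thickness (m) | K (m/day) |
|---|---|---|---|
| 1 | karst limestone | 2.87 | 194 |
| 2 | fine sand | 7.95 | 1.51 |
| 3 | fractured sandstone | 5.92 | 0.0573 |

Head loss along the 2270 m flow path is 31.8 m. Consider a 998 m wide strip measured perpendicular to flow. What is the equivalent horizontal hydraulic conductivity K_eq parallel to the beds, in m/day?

34.0

Flow is parallel to layering, so each bed carries its own Darcy discharge and the transmissivities add.
Σ(K_i·b_i) = 194×2.87 + 1.51×7.95 + 0.0573×5.92 = 569.1 m²/day.
Total thickness b = 16.74 m, so K_eq = Σ(K_i·b_i)/b = 34.00 m/day.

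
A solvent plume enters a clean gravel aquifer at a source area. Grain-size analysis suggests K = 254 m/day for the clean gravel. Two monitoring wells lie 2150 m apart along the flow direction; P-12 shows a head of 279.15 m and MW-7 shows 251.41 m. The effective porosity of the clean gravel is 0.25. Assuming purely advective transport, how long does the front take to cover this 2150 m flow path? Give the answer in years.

Hydraulic gradient i = (279.15 − 251.41) / 2150 = 27.74 / 2150 = 0.01290.
Darcy flux q = K · i = 254.0 × 0.01290 = 3.277 m/day.
Seepage velocity v = q / n_e = 3.277 / 0.25 = 13.11 m/day.
Travel time t = L / v = 2150 / 13.11 = 164.0 days = 0.4490 years.

0.449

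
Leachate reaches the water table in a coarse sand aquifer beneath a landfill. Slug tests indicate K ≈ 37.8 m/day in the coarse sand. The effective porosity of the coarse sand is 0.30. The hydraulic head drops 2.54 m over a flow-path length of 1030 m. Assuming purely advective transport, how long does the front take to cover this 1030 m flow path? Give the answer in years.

Hydraulic gradient i = Δh / L = 2.54 / 1030 = 0.002466.
Darcy flux q = K · i = 37.80 × 0.002466 = 0.09322 m/day.
Seepage velocity v = q / n_e = 0.09322 / 0.30 = 0.3107 m/day.
Travel time t = L / v = 1030 / 0.3107 = 3315 days = 9.076 years.

9.08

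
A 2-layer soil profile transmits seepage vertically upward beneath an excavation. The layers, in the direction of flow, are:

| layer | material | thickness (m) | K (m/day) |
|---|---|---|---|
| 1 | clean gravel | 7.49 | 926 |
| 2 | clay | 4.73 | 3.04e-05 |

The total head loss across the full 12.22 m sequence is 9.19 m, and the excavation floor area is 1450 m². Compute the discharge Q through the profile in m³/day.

Flow is perpendicular to layering, so the layers act in series and the equivalent K is the thickness-weighted harmonic mean.
Total thickness L = 7.49 + 4.73 = 12.22 m.
Σ(b_i/K_i) = 7.49/926 + 4.73/3.04e-05 = 1.556e+05 d.
K_eq = L / Σ(b_i/K_i) = 12.22 / 1.556e+05 = 7.854e-05 m/day.
Q = K_eq · A · (Δh/L) = 7.854e-05 × 1450 × (9.19/12.22) = 0.08564 m³/day.

0.0856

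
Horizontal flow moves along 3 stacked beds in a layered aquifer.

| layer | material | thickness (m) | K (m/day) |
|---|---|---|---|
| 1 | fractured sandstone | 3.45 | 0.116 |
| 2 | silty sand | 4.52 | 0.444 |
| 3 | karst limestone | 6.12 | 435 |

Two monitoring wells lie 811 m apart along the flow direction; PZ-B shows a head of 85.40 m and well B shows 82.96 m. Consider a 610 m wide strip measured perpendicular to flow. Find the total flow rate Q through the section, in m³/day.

Flow is parallel to layering, so each bed carries its own Darcy discharge and the transmissivities add.
Σ(K_i·b_i) = 0.116×3.45 + 0.444×4.52 + 435×6.12 = 2665 m²/day.
Hydraulic gradient i = (85.40 − 82.96) / 811 = 2.44 / 811 = 0.003009.
Q = Σ(K_i·b_i) · W · i = 2665 × 610 × 0.003009 = 4890 m³/day.

4890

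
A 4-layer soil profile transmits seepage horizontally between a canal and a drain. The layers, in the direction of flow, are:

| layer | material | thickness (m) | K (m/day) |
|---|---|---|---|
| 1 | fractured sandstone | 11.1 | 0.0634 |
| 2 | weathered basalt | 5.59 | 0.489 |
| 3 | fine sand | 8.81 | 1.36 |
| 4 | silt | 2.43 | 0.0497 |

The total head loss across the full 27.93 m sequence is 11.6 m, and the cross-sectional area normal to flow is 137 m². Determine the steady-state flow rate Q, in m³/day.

Flow is perpendicular to layering, so the layers act in series and the equivalent K is the thickness-weighted harmonic mean.
Total thickness L = 11.1 + 5.59 + 8.81 + 2.43 = 27.93 m.
Σ(b_i/K_i) = 11.1/0.0634 + 5.59/0.489 + 8.81/1.36 + 2.43/0.0497 = 241.9 d.
K_eq = L / Σ(b_i/K_i) = 27.93 / 241.9 = 0.1155 m/day.
Q = K_eq · A · (Δh/L) = 0.1155 × 137 × (11.6/27.93) = 6.570 m³/day.

6.57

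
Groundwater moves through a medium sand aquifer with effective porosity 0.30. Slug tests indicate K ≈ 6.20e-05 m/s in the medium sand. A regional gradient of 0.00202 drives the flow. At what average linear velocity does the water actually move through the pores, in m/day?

0.0361

Convert K: 6.20e-05 m/s × 86400 = 5.357 m/day.
Hydraulic gradient i = 0.00202.
Darcy flux q = K · i = 5.357 × 0.002020 = 0.01082 m/day.
Seepage velocity v = q / n_e = 0.01082 / 0.30 = 0.03607 m/day.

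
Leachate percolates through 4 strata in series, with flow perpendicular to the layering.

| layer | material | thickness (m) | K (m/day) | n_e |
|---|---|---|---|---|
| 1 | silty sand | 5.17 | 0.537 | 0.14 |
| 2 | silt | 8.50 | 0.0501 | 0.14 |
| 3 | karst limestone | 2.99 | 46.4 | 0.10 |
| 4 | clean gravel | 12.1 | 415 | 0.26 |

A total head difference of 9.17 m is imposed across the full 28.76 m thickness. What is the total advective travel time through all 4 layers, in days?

105

With flow normal to the layers, continuity requires the same specific discharge q through every layer.
Σ(b_i/K_i) = 5.17/0.537 + 8.50/0.0501 + 2.99/46.4 + 12.1/415 = 179.4 d.
q = Δh / Σ(b_i/K_i) = 9.17 / 179.4 = 0.05112 m/day.
In each layer the seepage velocity is v_i = q/n_i, so the layer transit time is t_i = b_i·n_i / q:
  layer 1 (silty sand): t_1 = 5.17 × 0.14 / 0.05112 = 14.16 d
  layer 2 (silt): t_2 = 8.50 × 0.14 / 0.05112 = 23.28 d
  layer 3 (karst limestone): t_3 = 2.99 × 0.10 / 0.05112 = 5.849 d
  layer 4 (clean gravel): t_4 = 12.1 × 0.26 / 0.05112 = 61.54 d
Total t = Σ t_i = 104.8 days.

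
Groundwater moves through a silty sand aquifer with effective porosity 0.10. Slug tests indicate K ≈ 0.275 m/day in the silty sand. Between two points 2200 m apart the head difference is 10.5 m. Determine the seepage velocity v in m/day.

Hydraulic gradient i = Δh / L = 10.5 / 2200 = 0.004773.
Darcy flux q = K · i = 0.2750 × 0.004773 = 0.001313 m/day.
Seepage velocity v = q / n_e = 0.001313 / 0.10 = 0.01313 m/day.

0.0131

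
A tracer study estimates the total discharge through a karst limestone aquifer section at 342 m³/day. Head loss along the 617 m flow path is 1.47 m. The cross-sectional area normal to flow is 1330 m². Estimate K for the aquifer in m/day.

108

Hydraulic gradient i = Δh / L = 1.47 / 617 = 0.002382.
From Q = K·A·i, K = Q / (A·i) = 342 / (1330 × 0.002382) = 107.9 m/day.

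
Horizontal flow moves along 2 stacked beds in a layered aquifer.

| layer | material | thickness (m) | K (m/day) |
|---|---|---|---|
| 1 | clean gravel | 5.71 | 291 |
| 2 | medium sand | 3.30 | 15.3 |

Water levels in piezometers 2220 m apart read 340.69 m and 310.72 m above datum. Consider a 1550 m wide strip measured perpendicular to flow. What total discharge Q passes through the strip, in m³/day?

35800

Flow is parallel to layering, so each bed carries its own Darcy discharge and the transmissivities add.
Σ(K_i·b_i) = 291×5.71 + 15.3×3.30 = 1712 m²/day.
Hydraulic gradient i = (340.69 − 310.72) / 2220 = 29.97 / 2220 = 0.01350.
Q = Σ(K_i·b_i) · W · i = 1712 × 1550 × 0.01350 = 35826 m³/day.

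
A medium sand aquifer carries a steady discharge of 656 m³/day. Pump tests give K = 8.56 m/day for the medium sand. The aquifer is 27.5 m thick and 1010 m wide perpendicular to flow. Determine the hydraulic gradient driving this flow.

Cross-sectional area A = 1010 × 27.5 = 27775 m².
From Q = K·A·i, i = Q / (K·A) = 656 / (8.560 × 27775) = 0.002759.

0.00276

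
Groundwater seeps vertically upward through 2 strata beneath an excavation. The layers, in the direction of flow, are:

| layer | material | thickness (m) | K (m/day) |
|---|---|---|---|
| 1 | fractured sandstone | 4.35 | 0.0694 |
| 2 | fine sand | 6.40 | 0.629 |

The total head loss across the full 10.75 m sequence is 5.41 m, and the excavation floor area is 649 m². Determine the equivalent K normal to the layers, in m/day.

0.148

Flow is perpendicular to layering, so the layers act in series and the equivalent K is the thickness-weighted harmonic mean.
Total thickness L = 4.35 + 6.40 = 10.75 m.
Σ(b_i/K_i) = 4.35/0.0694 + 6.40/0.629 = 72.85 d.
K_eq = L / Σ(b_i/K_i) = 10.75 / 72.85 = 0.1476 m/day.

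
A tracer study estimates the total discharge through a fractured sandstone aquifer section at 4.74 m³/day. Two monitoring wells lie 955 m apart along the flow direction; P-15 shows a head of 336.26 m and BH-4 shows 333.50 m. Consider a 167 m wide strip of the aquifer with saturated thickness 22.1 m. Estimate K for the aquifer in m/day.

0.444

Cross-sectional area A = 167 × 22.1 = 3691 m².
Hydraulic gradient i = (336.26 − 333.50) / 955 = 2.76 / 955 = 0.002890.
From Q = K·A·i, K = Q / (A·i) = 4.74 / (3691 × 0.002890) = 0.4444 m/day.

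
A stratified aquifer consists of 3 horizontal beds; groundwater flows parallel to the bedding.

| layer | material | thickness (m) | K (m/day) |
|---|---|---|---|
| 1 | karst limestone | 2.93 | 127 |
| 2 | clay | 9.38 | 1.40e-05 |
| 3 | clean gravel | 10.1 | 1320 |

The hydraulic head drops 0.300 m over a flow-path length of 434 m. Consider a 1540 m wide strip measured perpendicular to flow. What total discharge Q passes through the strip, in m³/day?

Flow is parallel to layering, so each bed carries its own Darcy discharge and the transmissivities add.
Σ(K_i·b_i) = 127×2.93 + 1.40e-05×9.38 + 1320×10.1 = 13704 m²/day.
Hydraulic gradient i = Δh / L = 0.300 / 434 = 0.0006912.
Q = Σ(K_i·b_i) · W · i = 13704 × 1540 × 0.0006912 = 14588 m³/day.

14600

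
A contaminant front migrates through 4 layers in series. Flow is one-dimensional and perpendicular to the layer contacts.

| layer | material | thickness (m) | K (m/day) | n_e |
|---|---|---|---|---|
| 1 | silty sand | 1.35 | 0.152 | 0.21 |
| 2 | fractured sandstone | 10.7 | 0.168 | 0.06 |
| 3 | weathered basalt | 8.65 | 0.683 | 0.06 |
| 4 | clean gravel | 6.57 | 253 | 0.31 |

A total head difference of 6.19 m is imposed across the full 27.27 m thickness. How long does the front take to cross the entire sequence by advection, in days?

With flow normal to the layers, continuity requires the same specific discharge q through every layer.
Σ(b_i/K_i) = 1.35/0.152 + 10.7/0.168 + 8.65/0.683 + 6.57/253 = 85.26 d.
q = Δh / Σ(b_i/K_i) = 6.19 / 85.26 = 0.07260 m/day.
In each layer the seepage velocity is v_i = q/n_i, so the layer transit time is t_i = b_i·n_i / q:
  layer 1 (silty sand): t_1 = 1.35 × 0.21 / 0.07260 = 3.905 d
  layer 2 (fractured sandstone): t_2 = 10.7 × 0.06 / 0.07260 = 8.843 d
  layer 3 (weathered basalt): t_3 = 8.65 × 0.06 / 0.07260 = 7.149 d
  layer 4 (clean gravel): t_4 = 6.57 × 0.31 / 0.07260 = 28.05 d
Total t = Σ t_i = 47.95 days.

48.0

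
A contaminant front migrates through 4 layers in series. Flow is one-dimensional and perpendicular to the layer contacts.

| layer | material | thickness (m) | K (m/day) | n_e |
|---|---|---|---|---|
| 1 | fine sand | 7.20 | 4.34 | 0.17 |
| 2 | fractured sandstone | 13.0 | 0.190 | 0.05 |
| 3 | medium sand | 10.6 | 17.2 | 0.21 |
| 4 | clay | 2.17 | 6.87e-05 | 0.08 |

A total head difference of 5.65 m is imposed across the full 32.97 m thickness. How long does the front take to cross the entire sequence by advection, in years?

65.6

With flow normal to the layers, continuity requires the same specific discharge q through every layer.
Σ(b_i/K_i) = 7.20/4.34 + 13.0/0.190 + 10.6/17.2 + 2.17/6.87e-05 = 31657 d.
q = Δh / Σ(b_i/K_i) = 5.65 / 31657 = 0.0001785 m/day.
In each layer the seepage velocity is v_i = q/n_i, so the layer transit time is t_i = b_i·n_i / q:
  layer 1 (fine sand): t_1 = 7.20 × 0.17 / 0.0001785 = 6858 d
  layer 2 (fractured sandstone): t_2 = 13.0 × 0.05 / 0.0001785 = 3642 d
  layer 3 (medium sand): t_3 = 10.6 × 0.21 / 0.0001785 = 12472 d
  layer 4 (clay): t_4 = 2.17 × 0.08 / 0.0001785 = 972.7 d
Total t = Σ t_i = 23945 days = 65.56 years.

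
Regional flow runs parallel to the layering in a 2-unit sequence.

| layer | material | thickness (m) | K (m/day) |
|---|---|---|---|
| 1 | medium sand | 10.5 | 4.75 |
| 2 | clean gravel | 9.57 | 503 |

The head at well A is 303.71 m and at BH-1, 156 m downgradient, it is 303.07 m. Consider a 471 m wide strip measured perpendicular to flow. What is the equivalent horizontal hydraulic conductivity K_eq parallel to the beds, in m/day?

Flow is parallel to layering, so each bed carries its own Darcy discharge and the transmissivities add.
Σ(K_i·b_i) = 4.75×10.5 + 503×9.57 = 4864 m²/day.
Total thickness b = 20.07 m, so K_eq = Σ(K_i·b_i)/b = 242.3 m/day.

242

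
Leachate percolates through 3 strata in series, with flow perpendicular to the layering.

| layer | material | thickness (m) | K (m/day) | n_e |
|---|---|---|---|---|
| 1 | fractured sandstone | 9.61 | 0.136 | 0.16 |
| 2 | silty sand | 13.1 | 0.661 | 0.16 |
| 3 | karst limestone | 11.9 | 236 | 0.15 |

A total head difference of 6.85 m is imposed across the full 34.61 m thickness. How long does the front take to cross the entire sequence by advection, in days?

71.6

With flow normal to the layers, continuity requires the same specific discharge q through every layer.
Σ(b_i/K_i) = 9.61/0.136 + 13.1/0.661 + 11.9/236 = 90.53 d.
q = Δh / Σ(b_i/K_i) = 6.85 / 90.53 = 0.07566 m/day.
In each layer the seepage velocity is v_i = q/n_i, so the layer transit time is t_i = b_i·n_i / q:
  layer 1 (fractured sandstone): t_1 = 9.61 × 0.16 / 0.07566 = 20.32 d
  layer 2 (silty sand): t_2 = 13.1 × 0.16 / 0.07566 = 27.70 d
  layer 3 (karst limestone): t_3 = 11.9 × 0.15 / 0.07566 = 23.59 d
Total t = Σ t_i = 71.61 days.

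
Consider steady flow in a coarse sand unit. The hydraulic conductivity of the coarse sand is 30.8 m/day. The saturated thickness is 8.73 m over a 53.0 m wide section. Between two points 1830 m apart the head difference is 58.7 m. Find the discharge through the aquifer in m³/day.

457

Cross-sectional area A = 53.0 × 8.73 = 462.7 m².
Hydraulic gradient i = Δh / L = 58.7 / 1830 = 0.03208.
Darcy's law: Q = K · A · i = 30.80 × 462.7 × 0.03208 = 457.1 m³/day.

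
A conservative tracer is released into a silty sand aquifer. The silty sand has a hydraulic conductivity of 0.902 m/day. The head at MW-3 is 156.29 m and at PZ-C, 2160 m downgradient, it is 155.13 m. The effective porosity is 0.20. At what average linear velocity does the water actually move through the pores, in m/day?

Hydraulic gradient i = (156.29 − 155.13) / 2160 = 1.16 / 2160 = 0.0005370.
Darcy flux q = K · i = 0.9020 × 0.0005370 = 0.0004844 m/day.
Seepage velocity v = q / n_e = 0.0004844 / 0.20 = 0.002422 m/day.

0.00242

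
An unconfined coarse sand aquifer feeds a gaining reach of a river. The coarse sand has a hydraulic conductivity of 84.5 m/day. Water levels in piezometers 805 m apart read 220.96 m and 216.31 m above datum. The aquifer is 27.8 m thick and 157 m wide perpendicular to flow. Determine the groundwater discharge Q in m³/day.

2130

Cross-sectional area A = 157 × 27.8 = 4365 m².
Hydraulic gradient i = (220.96 − 216.31) / 805 = 4.65 / 805 = 0.005776.
Darcy's law: Q = K · A · i = 84.50 × 4365 × 0.005776 = 2130 m³/day.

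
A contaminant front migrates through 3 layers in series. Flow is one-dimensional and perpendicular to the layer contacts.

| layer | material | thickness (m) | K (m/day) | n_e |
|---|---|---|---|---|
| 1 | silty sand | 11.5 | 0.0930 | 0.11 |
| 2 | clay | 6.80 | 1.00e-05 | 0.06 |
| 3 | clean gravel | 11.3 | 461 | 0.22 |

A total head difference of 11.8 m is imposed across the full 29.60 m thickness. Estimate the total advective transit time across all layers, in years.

With flow normal to the layers, continuity requires the same specific discharge q through every layer.
Σ(b_i/K_i) = 11.5/0.0930 + 6.80/1.00e-05 + 11.3/461 = 6.801e+05 d.
q = Δh / Σ(b_i/K_i) = 11.8 / 6.801e+05 = 1.735e-05 m/day.
In each layer the seepage velocity is v_i = q/n_i, so the layer transit time is t_i = b_i·n_i / q:
  layer 1 (silty sand): t_1 = 11.5 × 0.11 / 1.735e-05 = 72912 d
  layer 2 (clay): t_2 = 6.80 × 0.06 / 1.735e-05 = 23516 d
  layer 3 (clean gravel): t_3 = 11.3 × 0.22 / 1.735e-05 = 1.433e+05 d
Total t = Σ t_i = 2.397e+05 days = 656.3 years.

656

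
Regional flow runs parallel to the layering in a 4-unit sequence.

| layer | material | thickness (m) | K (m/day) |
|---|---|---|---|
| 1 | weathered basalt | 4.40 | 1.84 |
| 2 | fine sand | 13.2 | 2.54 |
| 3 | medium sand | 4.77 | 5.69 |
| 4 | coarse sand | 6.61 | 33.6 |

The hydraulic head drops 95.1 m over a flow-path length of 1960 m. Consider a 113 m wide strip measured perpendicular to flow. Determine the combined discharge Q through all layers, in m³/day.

Flow is parallel to layering, so each bed carries its own Darcy discharge and the transmissivities add.
Σ(K_i·b_i) = 1.84×4.40 + 2.54×13.2 + 5.69×4.77 + 33.6×6.61 = 290.9 m²/day.
Hydraulic gradient i = Δh / L = 95.1 / 1960 = 0.04852.
Q = Σ(K_i·b_i) · W · i = 290.9 × 113 × 0.04852 = 1595 m³/day.

1590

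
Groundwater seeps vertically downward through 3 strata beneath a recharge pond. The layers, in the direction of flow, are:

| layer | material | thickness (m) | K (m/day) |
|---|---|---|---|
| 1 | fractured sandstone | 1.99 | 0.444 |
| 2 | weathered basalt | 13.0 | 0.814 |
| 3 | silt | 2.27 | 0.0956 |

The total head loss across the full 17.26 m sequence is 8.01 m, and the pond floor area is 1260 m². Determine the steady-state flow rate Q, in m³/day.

Flow is perpendicular to layering, so the layers act in series and the equivalent K is the thickness-weighted harmonic mean.
Total thickness L = 1.99 + 13.0 + 2.27 = 17.26 m.
Σ(b_i/K_i) = 1.99/0.444 + 13.0/0.814 + 2.27/0.0956 = 44.20 d.
K_eq = L / Σ(b_i/K_i) = 17.26 / 44.20 = 0.3905 m/day.
Q = K_eq · A · (Δh/L) = 0.3905 × 1260 × (8.01/17.26) = 228.4 m³/day.

228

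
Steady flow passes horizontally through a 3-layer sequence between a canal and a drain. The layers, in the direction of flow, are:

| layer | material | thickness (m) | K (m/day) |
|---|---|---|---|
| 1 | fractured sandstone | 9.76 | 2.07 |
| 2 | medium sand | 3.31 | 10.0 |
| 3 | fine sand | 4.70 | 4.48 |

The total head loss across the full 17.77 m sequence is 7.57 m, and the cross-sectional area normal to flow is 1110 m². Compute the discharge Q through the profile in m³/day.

1380

Flow is perpendicular to layering, so the layers act in series and the equivalent K is the thickness-weighted harmonic mean.
Total thickness L = 9.76 + 3.31 + 4.70 = 17.77 m.
Σ(b_i/K_i) = 9.76/2.07 + 3.31/10.0 + 4.70/4.48 = 6.095 d.
K_eq = L / Σ(b_i/K_i) = 17.77 / 6.095 = 2.915 m/day.
Q = K_eq · A · (Δh/L) = 2.915 × 1110 × (7.57/17.77) = 1379 m³/day.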